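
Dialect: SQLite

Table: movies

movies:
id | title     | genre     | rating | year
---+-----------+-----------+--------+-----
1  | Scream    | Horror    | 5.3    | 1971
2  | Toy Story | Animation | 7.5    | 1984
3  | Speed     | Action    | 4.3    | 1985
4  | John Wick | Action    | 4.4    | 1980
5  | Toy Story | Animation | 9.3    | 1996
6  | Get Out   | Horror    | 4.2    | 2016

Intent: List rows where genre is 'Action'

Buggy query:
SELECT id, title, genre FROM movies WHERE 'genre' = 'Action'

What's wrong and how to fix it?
Bug: Single quotes denote string literals in SQL; the column name is being compared as a constant string

Fix: Remove the quotes around the column name (or use double quotes for an identifier)

Corrected query:
SELECT id, title, genre FROM movies WHERE genre = 'Action'

Result:
id | title     | genre 
---+-----------+-------
3  | Speed     | Action
4  | John Wick | Action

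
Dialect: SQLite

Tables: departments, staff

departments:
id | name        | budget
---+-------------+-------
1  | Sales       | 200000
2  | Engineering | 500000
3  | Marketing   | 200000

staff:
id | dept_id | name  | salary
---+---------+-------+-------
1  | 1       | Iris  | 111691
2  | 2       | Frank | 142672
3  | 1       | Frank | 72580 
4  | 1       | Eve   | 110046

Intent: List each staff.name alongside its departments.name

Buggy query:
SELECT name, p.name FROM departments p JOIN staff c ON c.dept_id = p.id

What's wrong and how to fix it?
Bug: Both tables have a 'name' column; the unqualified reference is ambiguous

Fix: Qualify the column with its table alias (c.name)

Corrected query:
SELECT c.name, p.name FROM departments p JOIN staff c ON c.dept_id = p.id

Result:
name  | name       
------+------------
Iris  | Sales      
Frank | Engineering
Frank | Sales      
Eve   | Sales      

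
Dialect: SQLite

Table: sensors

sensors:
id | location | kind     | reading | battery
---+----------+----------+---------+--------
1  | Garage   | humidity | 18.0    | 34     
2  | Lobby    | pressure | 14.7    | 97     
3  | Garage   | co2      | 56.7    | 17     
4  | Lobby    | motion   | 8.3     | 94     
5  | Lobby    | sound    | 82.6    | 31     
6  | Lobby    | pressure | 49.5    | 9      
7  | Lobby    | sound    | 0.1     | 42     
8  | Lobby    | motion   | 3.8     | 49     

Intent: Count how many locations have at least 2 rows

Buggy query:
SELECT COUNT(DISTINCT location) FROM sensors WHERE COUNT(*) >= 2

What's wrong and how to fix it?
Bug: WHERE filters individual rows, not groups, so a group-level COUNT is invalid there

Fix: Group first with HAVING COUNT(*) >= 2, then COUNT the resulting groups

Corrected query:
SELECT COUNT(*) FROM (SELECT location FROM sensors GROUP BY location HAVING COUNT(*) >= 2)

Result:
COUNT(*)
--------
2       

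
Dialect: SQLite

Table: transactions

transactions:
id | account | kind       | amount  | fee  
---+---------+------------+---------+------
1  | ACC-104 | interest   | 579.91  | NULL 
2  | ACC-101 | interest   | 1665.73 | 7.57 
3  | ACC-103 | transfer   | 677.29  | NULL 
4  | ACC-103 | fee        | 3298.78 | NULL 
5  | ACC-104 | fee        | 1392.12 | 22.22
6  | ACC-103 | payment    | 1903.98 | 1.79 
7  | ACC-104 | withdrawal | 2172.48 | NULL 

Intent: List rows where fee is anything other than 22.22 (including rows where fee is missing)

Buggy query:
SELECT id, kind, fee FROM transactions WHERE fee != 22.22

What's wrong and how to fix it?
Bug: 'fee != 22.22' is unknown when fee is NULL, so NULL rows are silently excluded

Fix: Handle NULL separately with IS NULL alongside the inequality

Corrected query:
SELECT id, kind, fee FROM transactions WHERE fee != 22.22 OR fee IS NULL

Result:
id | kind       | fee 
---+------------+-----
1  | interest   | NULL
2  | interest   | 7.57
3  | transfer   | NULL
4  | fee        | NULL
6  | payment    | 1.79
7  | withdrawal | NULL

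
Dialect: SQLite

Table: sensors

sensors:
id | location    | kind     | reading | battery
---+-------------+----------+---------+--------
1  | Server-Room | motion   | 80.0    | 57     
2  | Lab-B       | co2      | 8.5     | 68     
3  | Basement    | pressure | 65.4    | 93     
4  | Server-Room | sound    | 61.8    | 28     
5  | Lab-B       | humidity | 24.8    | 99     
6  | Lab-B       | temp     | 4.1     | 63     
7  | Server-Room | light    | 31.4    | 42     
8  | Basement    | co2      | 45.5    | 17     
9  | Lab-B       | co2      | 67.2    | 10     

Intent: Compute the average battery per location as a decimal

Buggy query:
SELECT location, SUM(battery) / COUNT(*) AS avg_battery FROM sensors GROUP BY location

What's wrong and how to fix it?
Bug: SUM(battery) and COUNT(*) are both integers; the division truncates the fractional part

Fix: Multiply by 1.0 (or CAST to REAL) to force floating-point division

Corrected query:
SELECT location, SUM(battery) * 1.0 / COUNT(*) AS avg_battery FROM sensors GROUP BY location

Result:
location    | avg_battery
------------+------------
Basement    | 55         
Lab-B       | 60         
Server-Room | 42.333333  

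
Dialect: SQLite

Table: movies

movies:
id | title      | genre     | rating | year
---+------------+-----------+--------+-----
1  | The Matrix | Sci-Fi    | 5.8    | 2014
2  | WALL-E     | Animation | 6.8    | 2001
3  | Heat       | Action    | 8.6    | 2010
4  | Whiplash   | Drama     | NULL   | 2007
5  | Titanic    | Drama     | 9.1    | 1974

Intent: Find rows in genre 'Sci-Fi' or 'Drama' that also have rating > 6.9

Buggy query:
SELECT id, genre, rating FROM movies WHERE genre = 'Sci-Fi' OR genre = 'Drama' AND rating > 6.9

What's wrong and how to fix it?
Bug: Without parentheses, AND is evaluated before OR, so the rating filter only applies to the 'Drama' branch

Fix: Add parentheses around the OR so the AND applies to both alternatives

Corrected query:
SELECT id, genre, rating FROM movies WHERE (genre = 'Sci-Fi' OR genre = 'Drama') AND rating > 6.9

Result:
id | genre | rating
---+-------+-------
5  | Drama | 9.1   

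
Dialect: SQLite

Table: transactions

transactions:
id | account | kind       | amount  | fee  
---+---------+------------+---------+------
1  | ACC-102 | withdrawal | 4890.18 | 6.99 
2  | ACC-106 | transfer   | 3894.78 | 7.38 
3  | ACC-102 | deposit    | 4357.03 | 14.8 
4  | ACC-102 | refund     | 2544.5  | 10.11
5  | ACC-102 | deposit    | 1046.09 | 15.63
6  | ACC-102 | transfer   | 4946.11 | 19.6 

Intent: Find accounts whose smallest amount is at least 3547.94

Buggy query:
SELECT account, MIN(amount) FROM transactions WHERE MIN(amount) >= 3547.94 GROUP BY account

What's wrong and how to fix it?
Bug: Aggregates like MIN are computed per group after WHERE runs

Fix: Use HAVING for the per-group MIN condition

Corrected query:
SELECT account, MIN(amount) FROM transactions GROUP BY account HAVING MIN(amount) >= 3547.94

Result:
account | MIN(amount)
--------+------------
ACC-106 | 3894.78    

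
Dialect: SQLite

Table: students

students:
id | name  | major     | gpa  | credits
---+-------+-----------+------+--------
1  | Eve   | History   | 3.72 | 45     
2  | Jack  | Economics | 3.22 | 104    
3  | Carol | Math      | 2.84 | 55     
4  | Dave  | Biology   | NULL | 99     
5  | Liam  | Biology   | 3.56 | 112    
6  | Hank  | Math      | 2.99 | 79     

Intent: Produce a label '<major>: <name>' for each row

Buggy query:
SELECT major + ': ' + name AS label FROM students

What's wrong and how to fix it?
Bug: SQLite uses || for string concatenation; + coerces text to numbers (yielding 0)

Fix: Use the || operator for string concatenation

Corrected query:
SELECT major || ': ' || name AS label FROM students

Result:
label          
---------------
History: Eve   
Economics: Jack
Math: Carol    
Biology: Dave  
Biology: Liam  
Math: Hank     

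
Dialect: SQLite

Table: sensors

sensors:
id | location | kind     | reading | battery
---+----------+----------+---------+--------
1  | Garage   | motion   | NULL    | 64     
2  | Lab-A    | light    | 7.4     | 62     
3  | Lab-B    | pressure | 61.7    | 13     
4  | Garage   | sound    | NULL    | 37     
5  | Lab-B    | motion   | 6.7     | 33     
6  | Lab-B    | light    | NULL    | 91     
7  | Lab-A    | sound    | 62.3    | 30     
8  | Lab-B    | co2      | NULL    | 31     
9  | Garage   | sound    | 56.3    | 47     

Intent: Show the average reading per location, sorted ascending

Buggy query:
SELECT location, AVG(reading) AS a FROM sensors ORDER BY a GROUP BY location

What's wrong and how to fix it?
Bug: ORDER BY appears before GROUP BY; SQL clause order requires GROUP BY first

Fix: Reorder: SELECT … FROM … GROUP BY … ORDER BY …

Corrected query:
SELECT location, AVG(reading) AS a FROM sensors GROUP BY location ORDER BY a

Result:
location | a    
---------+------
Lab-B    | 34.2 
Lab-A    | 34.85
Garage   | 56.3 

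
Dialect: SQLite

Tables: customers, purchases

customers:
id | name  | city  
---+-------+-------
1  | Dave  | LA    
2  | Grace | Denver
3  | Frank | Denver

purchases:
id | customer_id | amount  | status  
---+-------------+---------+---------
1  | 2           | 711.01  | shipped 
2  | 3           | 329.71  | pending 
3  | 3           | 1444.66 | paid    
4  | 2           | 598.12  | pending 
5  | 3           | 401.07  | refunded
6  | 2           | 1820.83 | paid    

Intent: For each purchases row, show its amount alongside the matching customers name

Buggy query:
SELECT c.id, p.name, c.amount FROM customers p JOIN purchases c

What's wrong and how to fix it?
Bug: JOIN with no ON clause produces a cartesian product; every purchases row pairs with every customers row

Fix: Add ON c.customer_id = p.id to the JOIN

Corrected query:
SELECT c.id, p.name, c.amount FROM customers p JOIN purchases c ON c.customer_id = p.id

Result:
id | name  | amount 
---+-------+--------
1  | Grace | 711.01 
2  | Frank | 329.71 
3  | Frank | 1444.66
4  | Grace | 598.12 
5  | Frank | 401.07 
6  | Grace | 1820.83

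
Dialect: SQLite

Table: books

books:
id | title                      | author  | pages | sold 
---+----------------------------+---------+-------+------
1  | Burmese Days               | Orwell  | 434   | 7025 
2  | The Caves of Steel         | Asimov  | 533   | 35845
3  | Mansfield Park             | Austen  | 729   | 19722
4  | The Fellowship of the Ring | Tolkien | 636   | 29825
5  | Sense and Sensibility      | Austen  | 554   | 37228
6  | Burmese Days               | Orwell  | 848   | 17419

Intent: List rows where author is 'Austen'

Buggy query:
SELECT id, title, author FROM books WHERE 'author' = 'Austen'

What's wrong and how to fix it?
Bug: Single quotes denote string literals in SQL; the column name is being compared as a constant string

Fix: Reference the column as author without single quotes

Corrected query:
SELECT id, title, author FROM books WHERE author = 'Austen'

Result:
id | title                 | author
---+-----------------------+-------
3  | Mansfield Park        | Austen
5  | Sense and Sensibility | Austen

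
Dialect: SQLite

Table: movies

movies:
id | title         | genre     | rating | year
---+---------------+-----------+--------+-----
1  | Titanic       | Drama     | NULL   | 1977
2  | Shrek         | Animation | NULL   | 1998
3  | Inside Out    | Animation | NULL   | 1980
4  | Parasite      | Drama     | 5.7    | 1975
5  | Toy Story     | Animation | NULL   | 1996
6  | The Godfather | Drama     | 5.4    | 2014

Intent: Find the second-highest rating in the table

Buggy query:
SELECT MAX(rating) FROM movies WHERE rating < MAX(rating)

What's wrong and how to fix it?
Bug: MAX(rating) on the right of the comparison is an aggregate-in-WHERE error

Fix: Compute the overall MAX in a subquery, then take MAX of rows below it

Corrected query:
SELECT MAX(rating) FROM movies WHERE rating < (SELECT MAX(rating) FROM movies)

Result:
MAX(rating)
-----------
5.4        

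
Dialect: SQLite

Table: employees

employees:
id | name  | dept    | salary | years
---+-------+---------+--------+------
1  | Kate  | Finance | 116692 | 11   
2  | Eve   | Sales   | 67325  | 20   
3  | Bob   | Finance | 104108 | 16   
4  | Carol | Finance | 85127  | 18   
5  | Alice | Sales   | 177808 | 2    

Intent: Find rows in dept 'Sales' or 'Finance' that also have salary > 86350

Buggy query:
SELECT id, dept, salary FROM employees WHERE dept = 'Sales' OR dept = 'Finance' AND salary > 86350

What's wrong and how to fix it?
Bug: AND binds tighter than OR, so this parses as dept = 'Sales' OR (dept = 'Finance' AND salary > 86350)

Fix: Add parentheses around the OR so the AND applies to both alternatives

Corrected query:
SELECT id, dept, salary FROM employees WHERE (dept = 'Sales' OR dept = 'Finance') AND salary > 86350

Result:
id | dept    | salary
---+---------+-------
1  | Finance | 116692
3  | Finance | 104108
5  | Sales   | 177808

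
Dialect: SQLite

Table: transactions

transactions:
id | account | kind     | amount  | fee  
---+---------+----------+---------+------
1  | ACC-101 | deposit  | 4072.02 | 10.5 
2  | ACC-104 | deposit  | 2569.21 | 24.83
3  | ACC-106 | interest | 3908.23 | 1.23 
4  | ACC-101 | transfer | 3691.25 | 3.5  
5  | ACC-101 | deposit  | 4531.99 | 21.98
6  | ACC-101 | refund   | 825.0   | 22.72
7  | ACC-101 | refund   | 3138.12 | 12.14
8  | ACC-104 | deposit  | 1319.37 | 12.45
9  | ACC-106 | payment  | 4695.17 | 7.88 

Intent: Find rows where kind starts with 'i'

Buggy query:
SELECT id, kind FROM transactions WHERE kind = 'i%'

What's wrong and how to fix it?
Bug: Wildcards only work with LIKE; '=' treats '%' as a literal character

Fix: Use LIKE for wildcard pattern matching

Corrected query:
SELECT id, kind FROM transactions WHERE kind LIKE 'i%'

Result:
id | kind    
---+---------
3  | interest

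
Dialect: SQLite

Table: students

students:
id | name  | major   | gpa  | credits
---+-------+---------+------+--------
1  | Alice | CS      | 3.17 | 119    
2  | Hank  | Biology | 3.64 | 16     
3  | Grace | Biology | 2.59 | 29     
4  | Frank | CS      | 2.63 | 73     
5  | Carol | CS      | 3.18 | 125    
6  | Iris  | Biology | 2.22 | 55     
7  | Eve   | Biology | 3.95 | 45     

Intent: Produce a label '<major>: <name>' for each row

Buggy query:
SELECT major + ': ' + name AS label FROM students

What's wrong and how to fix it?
Bug: SQLite uses || for string concatenation; + coerces text to numbers (yielding 0)

Fix: Replace + with || to concatenate text

Corrected query:
SELECT major || ': ' || name AS label FROM students

Result:
label         
--------------
CS: Alice     
Biology: Hank 
Biology: Grace
CS: Frank     
CS: Carol     
Biology: Iris 
Biology: Eve  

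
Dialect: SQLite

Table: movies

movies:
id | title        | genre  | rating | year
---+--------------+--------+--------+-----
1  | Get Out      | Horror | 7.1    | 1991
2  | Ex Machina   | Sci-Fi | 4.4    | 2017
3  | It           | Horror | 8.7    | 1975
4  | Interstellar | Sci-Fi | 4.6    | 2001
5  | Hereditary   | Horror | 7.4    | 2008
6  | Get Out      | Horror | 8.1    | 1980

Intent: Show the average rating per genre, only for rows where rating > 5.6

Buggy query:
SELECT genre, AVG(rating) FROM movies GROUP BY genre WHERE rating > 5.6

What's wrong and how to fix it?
Bug: Row-level WHERE must come before GROUP BY in the clause order

Fix: Move the WHERE clause before GROUP BY

Corrected query:
SELECT genre, AVG(rating) FROM movies WHERE rating > 5.6 GROUP BY genre

Result:
genre  | AVG(rating)
-------+------------
Horror | 7.825      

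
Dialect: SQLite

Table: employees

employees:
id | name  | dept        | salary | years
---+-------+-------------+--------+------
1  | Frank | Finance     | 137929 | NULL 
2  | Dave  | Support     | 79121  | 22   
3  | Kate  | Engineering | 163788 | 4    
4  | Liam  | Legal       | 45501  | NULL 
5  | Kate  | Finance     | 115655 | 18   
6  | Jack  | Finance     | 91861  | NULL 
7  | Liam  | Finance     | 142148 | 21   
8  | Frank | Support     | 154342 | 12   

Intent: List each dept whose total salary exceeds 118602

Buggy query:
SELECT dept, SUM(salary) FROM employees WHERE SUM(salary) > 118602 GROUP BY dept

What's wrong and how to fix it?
Bug: Aggregate functions cannot appear in a WHERE clause

Fix: Move the aggregate condition to a HAVING clause

Corrected query:
SELECT dept, SUM(salary) FROM employees GROUP BY dept HAVING SUM(salary) > 118602

Result:
dept        | SUM(salary)
------------+------------
Engineering | 163788     
Finance     | 487593     
Support     | 233463     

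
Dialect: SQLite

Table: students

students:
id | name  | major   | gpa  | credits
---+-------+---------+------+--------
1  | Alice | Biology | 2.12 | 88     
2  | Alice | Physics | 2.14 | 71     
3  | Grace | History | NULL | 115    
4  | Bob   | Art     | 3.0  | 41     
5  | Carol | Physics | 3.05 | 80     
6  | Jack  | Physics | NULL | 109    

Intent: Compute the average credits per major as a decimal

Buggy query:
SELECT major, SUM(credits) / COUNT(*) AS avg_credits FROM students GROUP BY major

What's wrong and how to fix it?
Bug: Both operands are integers, so '/' performs integer division and truncates

Fix: Cast one side to REAL so the division keeps the fractional part

Corrected query:
SELECT major, SUM(credits) * 1.0 / COUNT(*) AS avg_credits FROM students GROUP BY major

Result:
major   | avg_credits
--------+------------
Art     | 41         
Biology | 88         
History | 115        
Physics | 86.666667  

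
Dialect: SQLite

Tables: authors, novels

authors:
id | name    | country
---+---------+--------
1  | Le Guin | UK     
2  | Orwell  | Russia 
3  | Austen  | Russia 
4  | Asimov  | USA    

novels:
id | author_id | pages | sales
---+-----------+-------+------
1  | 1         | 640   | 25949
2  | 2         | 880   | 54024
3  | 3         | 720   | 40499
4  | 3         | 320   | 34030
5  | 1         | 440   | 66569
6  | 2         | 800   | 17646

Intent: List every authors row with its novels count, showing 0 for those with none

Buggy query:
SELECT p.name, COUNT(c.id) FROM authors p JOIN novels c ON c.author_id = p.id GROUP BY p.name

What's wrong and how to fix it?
Bug: An inner join excludes parents with zero children

Fix: Switch to LEFT JOIN to retain unmatched parent rows

Corrected query:
SELECT p.name, COUNT(c.id) FROM authors p LEFT JOIN novels c ON c.author_id = p.id GROUP BY p.name

Result:
name    | COUNT(c.id)
--------+------------
Asimov  | 0          
Austen  | 2          
Le Guin | 2          
Orwell  | 2          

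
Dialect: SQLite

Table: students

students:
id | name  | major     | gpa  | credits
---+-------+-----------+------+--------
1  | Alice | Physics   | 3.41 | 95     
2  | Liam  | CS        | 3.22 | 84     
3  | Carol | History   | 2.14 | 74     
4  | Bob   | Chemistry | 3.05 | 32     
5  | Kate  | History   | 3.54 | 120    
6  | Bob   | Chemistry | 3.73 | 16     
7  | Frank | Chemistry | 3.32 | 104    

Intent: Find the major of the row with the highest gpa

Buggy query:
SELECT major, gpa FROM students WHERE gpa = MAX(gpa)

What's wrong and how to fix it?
Bug: WHERE is evaluated per row; an aggregate over the whole table isn't defined there

Fix: Use a subquery: WHERE gpa = (SELECT MAX(gpa) FROM students)

Corrected query:
SELECT major, gpa FROM students WHERE gpa = (SELECT MAX(gpa) FROM students)

Result:
major     | gpa 
----------+-----
Chemistry | 3.73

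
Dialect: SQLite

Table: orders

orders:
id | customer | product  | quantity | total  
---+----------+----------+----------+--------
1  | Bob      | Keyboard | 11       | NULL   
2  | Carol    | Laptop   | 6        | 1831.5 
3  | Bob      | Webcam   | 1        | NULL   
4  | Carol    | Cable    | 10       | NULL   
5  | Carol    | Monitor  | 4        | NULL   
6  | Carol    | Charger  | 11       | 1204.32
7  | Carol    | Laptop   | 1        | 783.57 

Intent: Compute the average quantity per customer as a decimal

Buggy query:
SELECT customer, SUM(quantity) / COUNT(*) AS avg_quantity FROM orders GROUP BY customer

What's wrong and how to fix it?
Bug: SUM(quantity) and COUNT(*) are both integers; the division truncates the fractional part

Fix: Cast one side to REAL so the division keeps the fractional part

Corrected query:
SELECT customer, SUM(quantity) * 1.0 / COUNT(*) AS avg_quantity FROM orders GROUP BY customer

Result:
customer | avg_quantity
---------+-------------
Bob      | 6           
Carol    | 6.4         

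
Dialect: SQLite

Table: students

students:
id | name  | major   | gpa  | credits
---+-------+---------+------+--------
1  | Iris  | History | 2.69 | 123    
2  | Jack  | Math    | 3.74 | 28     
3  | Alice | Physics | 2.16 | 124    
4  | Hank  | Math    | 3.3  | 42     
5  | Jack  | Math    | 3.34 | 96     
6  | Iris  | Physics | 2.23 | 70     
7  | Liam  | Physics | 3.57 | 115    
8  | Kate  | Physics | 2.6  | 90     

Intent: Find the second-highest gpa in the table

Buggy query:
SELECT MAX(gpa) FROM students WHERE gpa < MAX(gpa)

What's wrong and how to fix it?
Bug: The inner MAX is an aggregate inside WHERE, which is not allowed

Fix: Compute the overall MAX in a subquery, then take MAX of rows below it

Corrected query:
SELECT MAX(gpa) FROM students WHERE gpa < (SELECT MAX(gpa) FROM students)

Result:
MAX(gpa)
--------
3.57    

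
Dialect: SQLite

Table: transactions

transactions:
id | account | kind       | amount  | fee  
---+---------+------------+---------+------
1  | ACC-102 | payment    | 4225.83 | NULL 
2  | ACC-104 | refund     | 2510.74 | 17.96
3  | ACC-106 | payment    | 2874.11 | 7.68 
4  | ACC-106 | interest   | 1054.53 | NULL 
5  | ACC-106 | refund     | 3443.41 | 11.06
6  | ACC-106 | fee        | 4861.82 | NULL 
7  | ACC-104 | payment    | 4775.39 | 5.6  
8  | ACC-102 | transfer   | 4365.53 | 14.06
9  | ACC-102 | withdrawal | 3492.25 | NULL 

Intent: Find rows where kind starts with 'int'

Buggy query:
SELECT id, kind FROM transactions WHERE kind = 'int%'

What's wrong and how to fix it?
Bug: Wildcards only work with LIKE; '=' treats '%' as a literal character

Fix: Use LIKE for wildcard pattern matching

Corrected query:
SELECT id, kind FROM transactions WHERE kind LIKE 'int%'

Result:
id | kind    
---+---------
4  | interest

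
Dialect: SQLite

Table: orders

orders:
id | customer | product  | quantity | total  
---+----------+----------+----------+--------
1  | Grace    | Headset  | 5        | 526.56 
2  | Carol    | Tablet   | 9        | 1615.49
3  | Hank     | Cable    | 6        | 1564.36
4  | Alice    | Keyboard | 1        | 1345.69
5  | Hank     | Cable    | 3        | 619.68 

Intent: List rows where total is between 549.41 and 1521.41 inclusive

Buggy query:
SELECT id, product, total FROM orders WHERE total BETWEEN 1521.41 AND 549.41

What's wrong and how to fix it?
Bug: The bounds are reversed; BETWEEN a AND b requires a <= b to match anything

Fix: Swap the bounds so the smaller value comes first

Corrected query:
SELECT id, product, total FROM orders WHERE total BETWEEN 549.41 AND 1521.41

Result:
id | product  | total  
---+----------+--------
4  | Keyboard | 1345.69
5  | Cable    | 619.68 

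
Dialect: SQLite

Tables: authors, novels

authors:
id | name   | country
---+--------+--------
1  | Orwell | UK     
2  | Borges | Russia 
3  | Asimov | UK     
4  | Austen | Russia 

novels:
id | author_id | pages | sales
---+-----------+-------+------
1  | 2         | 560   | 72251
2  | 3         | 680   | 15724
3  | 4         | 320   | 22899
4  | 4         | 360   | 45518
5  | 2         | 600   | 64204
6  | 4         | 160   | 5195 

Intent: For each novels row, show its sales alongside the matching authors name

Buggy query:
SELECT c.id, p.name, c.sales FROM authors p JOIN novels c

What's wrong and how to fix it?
Bug: JOIN with no ON clause produces a cartesian product; every novels row pairs with every authors row

Fix: Add ON c.author_id = p.id to the JOIN

Corrected query:
SELECT c.id, p.name, c.sales FROM authors p JOIN novels c ON c.author_id = p.id

Result:
id | name   | sales
---+--------+------
1  | Borges | 72251
2  | Asimov | 15724
3  | Austen | 22899
4  | Austen | 45518
5  | Borges | 64204
6  | Austen | 5195 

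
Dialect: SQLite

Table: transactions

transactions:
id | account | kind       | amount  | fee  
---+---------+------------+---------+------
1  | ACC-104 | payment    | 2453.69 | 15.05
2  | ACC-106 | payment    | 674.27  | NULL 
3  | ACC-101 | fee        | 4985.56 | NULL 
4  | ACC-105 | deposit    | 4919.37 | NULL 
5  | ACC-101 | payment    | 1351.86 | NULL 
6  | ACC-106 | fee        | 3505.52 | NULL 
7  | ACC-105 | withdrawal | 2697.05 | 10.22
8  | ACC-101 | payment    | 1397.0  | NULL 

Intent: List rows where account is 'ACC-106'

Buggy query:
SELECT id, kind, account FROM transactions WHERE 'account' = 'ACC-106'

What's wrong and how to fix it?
Bug: Single quotes denote string literals in SQL; the column name is being compared as a constant string

Fix: Remove the quotes around the column name (or use double quotes for an identifier)

Corrected query:
SELECT id, kind, account FROM transactions WHERE account = 'ACC-106'

Result:
id | kind    | account
---+---------+--------
2  | payment | ACC-106
6  | fee     | ACC-106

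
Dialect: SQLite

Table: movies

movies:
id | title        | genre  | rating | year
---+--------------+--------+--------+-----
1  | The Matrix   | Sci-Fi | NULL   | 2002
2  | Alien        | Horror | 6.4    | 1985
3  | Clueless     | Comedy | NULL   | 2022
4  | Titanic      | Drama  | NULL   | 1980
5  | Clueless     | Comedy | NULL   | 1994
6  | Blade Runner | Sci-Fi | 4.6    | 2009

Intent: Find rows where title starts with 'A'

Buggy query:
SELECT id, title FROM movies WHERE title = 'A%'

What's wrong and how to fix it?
Bug: Wildcards only work with LIKE; '=' treats '%' as a literal character

Fix: Use LIKE for wildcard pattern matching

Corrected query:
SELECT id, title FROM movies WHERE title LIKE 'A%'

Result:
id | title
---+------
2  | Alien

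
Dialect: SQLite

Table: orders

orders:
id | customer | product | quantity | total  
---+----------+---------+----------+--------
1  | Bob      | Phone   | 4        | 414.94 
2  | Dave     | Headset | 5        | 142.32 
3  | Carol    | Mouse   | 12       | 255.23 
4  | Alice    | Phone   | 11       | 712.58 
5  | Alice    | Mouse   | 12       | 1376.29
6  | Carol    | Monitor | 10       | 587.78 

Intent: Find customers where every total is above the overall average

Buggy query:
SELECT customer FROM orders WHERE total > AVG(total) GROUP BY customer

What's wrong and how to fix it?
Bug: AVG() is an aggregate; it can't sit directly in WHERE

Fix: Use a subquery for AVG and a HAVING MIN(...) filter so the condition holds for every row in the group

Corrected query:
SELECT customer FROM orders GROUP BY customer HAVING MIN(total) > (SELECT AVG(total) FROM orders)

Result:
customer
--------
Alice   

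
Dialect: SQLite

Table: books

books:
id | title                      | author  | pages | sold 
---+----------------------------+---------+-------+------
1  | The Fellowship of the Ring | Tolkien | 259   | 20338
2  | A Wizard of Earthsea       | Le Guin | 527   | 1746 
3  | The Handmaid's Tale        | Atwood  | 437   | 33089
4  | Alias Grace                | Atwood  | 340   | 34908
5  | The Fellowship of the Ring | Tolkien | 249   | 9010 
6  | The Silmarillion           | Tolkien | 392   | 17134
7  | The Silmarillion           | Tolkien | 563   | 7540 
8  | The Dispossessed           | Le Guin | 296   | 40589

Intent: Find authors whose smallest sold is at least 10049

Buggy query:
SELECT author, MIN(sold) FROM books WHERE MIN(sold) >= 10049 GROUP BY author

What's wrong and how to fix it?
Bug: Aggregates like MIN are computed per group after WHERE runs

Fix: Use HAVING for the per-group MIN condition

Corrected query:
SELECT author, MIN(sold) FROM books GROUP BY author HAVING MIN(sold) >= 10049

Result:
author | MIN(sold)
-------+----------
Atwood | 33089    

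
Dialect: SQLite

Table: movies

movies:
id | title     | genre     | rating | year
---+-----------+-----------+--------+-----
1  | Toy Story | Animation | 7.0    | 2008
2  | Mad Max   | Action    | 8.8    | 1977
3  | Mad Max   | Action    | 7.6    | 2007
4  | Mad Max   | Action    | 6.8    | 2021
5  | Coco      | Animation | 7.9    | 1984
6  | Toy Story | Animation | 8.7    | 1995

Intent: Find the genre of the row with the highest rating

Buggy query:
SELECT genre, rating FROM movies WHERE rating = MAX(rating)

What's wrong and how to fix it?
Bug: WHERE is evaluated per row; an aggregate over the whole table isn't defined there

Fix: Wrap MAX in a scalar subquery so WHERE compares against a single value

Corrected query:
SELECT genre, rating FROM movies WHERE rating = (SELECT MAX(rating) FROM movies)

Result:
genre  | rating
-------+-------
Action | 8.8   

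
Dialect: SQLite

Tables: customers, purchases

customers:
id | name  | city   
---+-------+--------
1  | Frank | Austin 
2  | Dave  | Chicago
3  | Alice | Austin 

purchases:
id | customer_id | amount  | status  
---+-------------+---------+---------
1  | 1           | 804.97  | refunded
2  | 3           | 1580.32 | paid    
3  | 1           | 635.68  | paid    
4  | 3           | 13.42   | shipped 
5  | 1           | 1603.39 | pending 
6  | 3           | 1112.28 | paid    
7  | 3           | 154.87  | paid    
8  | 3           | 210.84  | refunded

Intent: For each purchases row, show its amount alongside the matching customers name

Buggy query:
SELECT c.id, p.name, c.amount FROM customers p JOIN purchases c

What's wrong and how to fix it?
Bug: Missing join condition: each purchases row is matched to all customers rows instead of just its own

Fix: Specify the join condition linking the foreign key to the parent id

Corrected query:
SELECT c.id, p.name, c.amount FROM customers p JOIN purchases c ON c.customer_id = p.id

Result:
id | name  | amount 
---+-------+--------
1  | Frank | 804.97 
2  | Alice | 1580.32
3  | Frank | 635.68 
4  | Alice | 13.42  
5  | Frank | 1603.39
6  | Alice | 1112.28
7  | Alice | 154.87 
8  | Alice | 210.84 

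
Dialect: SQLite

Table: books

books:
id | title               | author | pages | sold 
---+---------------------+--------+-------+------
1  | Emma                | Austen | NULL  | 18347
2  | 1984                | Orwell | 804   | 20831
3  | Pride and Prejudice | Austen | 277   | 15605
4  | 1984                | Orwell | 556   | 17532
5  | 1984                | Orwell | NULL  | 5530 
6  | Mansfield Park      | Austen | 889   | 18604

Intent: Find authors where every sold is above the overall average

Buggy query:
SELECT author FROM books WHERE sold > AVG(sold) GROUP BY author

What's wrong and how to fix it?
Bug: AVG() is an aggregate; it can't sit directly in WHERE

Fix: Compute the overall average in a scalar subquery and compare each group's MIN against it in HAVING

Corrected query:
SELECT author FROM books GROUP BY author HAVING MIN(sold) > (SELECT AVG(sold) FROM books)

Result:
(no rows)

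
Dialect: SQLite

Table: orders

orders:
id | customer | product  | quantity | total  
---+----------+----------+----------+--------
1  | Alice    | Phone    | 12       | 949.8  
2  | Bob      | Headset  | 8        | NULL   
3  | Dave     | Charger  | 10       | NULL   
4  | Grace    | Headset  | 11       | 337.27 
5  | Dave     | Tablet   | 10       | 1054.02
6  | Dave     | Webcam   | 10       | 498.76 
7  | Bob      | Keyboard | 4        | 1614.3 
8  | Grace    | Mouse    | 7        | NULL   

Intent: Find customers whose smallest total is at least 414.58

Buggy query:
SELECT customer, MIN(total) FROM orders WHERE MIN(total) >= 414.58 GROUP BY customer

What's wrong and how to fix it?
Bug: MIN() in WHERE is a misuse of aggregate

Fix: Replace WHERE with HAVING after the GROUP BY

Corrected query:
SELECT customer, MIN(total) FROM orders GROUP BY customer HAVING MIN(total) >= 414.58

Result:
customer | MIN(total)
---------+-----------
Alice    | 949.8     
Bob      | 1614.3    
Dave     | 498.76    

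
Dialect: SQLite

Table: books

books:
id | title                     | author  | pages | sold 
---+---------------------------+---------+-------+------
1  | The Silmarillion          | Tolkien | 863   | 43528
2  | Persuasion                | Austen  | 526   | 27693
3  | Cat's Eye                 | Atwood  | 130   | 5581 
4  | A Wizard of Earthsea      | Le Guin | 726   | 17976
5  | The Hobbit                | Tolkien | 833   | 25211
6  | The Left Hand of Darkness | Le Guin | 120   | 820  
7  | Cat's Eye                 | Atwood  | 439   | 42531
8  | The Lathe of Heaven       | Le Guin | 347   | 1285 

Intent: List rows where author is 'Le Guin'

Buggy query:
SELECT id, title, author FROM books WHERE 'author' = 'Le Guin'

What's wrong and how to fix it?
Bug: Single quotes denote string literals in SQL; the column name is being compared as a constant string

Fix: Remove the quotes around the column name (or use double quotes for an identifier)

Corrected query:
SELECT id, title, author FROM books WHERE author = 'Le Guin'

Result:
id | title                     | author 
---+---------------------------+--------
4  | A Wizard of Earthsea      | Le Guin
6  | The Left Hand of Darkness | Le Guin
8  | The Lathe of Heaven       | Le Guin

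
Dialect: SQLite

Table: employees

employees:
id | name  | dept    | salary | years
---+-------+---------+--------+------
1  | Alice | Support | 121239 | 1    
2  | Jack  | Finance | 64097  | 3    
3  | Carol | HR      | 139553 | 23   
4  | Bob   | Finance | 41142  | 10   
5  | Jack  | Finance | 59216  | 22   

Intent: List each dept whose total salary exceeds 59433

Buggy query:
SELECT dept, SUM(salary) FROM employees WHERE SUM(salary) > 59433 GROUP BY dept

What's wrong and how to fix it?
Bug: WHERE runs before GROUP BY, so aggregates aren't available there

Fix: Use HAVING (which filters groups after aggregation) instead of WHERE

Corrected query:
SELECT dept, SUM(salary) FROM employees GROUP BY dept HAVING SUM(salary) > 59433

Result:
dept    | SUM(salary)
--------+------------
Finance | 164455     
HR      | 139553     
Support | 121239     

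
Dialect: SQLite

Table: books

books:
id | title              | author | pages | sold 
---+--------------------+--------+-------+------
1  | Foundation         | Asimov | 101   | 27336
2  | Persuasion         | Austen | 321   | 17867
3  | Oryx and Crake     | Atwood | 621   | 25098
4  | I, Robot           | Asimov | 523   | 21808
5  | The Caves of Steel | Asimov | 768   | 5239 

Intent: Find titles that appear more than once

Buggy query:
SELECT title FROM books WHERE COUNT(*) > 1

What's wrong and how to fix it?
Bug: COUNT(*) is an aggregate and cannot be used in WHERE

Fix: Group first, then use HAVING for the count condition

Corrected query:
SELECT title FROM books GROUP BY title HAVING COUNT(*) > 1

Result:
(no rows)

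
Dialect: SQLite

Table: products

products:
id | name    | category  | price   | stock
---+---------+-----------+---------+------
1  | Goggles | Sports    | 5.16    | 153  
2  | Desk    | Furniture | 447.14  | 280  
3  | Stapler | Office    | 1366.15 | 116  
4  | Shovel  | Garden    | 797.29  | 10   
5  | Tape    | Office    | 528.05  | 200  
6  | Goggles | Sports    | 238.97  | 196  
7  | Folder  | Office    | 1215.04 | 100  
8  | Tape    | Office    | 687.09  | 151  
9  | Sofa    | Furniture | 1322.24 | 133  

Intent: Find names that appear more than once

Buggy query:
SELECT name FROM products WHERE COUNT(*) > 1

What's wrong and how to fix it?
Bug: COUNT(*) is an aggregate and cannot be used in WHERE

Fix: GROUP BY name, then filter groups with HAVING COUNT(*) > 1

Corrected query:
SELECT name FROM products GROUP BY name HAVING COUNT(*) > 1

Result:
name   
-------
Goggles
Tape   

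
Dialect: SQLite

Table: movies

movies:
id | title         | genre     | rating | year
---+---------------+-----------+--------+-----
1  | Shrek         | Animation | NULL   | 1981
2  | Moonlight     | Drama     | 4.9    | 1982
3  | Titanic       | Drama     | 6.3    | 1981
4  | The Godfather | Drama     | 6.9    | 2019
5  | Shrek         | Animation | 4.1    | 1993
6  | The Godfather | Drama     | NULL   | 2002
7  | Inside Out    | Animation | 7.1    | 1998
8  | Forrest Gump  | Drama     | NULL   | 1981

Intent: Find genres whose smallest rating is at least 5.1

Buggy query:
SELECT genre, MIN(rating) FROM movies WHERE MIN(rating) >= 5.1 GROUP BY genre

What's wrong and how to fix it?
Bug: Aggregates like MIN are computed per group after WHERE runs

Fix: Replace WHERE with HAVING after the GROUP BY

Corrected query:
SELECT genre, MIN(rating) FROM movies GROUP BY genre HAVING MIN(rating) >= 5.1

Result:
(no rows)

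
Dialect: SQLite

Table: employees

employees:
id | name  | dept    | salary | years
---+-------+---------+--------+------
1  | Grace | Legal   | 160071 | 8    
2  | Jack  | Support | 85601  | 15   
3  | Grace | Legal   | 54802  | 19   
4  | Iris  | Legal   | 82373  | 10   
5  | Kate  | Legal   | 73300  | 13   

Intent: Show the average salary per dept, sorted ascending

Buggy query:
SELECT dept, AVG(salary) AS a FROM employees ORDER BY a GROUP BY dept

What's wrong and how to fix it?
Bug: GROUP BY must precede ORDER BY

Fix: Move ORDER BY to the end, after GROUP BY

Corrected query:
SELECT dept, AVG(salary) AS a FROM employees GROUP BY dept ORDER BY a

Result:
dept    | a      
--------+--------
Support | 85601  
Legal   | 92636.5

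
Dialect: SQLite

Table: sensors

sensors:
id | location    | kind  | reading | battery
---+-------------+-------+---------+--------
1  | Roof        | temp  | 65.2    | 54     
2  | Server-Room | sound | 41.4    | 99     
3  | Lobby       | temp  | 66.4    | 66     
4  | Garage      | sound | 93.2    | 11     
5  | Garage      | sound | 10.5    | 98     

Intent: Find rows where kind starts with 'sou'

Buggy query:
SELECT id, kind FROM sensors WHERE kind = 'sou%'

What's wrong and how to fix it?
Bug: Wildcards only work with LIKE; '=' treats '%' as a literal character

Fix: Replace '=' with LIKE so 'sou%' is treated as a pattern

Corrected query:
SELECT id, kind FROM sensors WHERE kind LIKE 'sou%'

Result:
id | kind 
---+------
2  | sound
4  | sound
5  | sound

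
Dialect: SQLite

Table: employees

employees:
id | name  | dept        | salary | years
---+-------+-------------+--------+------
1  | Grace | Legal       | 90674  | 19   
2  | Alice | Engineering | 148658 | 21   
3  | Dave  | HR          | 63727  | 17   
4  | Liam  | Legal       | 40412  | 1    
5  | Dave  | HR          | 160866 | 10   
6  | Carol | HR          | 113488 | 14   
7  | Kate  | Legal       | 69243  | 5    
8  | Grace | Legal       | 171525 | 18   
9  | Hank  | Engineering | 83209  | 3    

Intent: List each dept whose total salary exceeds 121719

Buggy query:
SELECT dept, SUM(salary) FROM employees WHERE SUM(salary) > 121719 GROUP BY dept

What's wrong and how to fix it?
Bug: SUM(salary) is an aggregate, but WHERE filters rows before aggregation

Fix: Use HAVING (which filters groups after aggregation) instead of WHERE

Corrected query:
SELECT dept, SUM(salary) FROM employees GROUP BY dept HAVING SUM(salary) > 121719

Result:
dept        | SUM(salary)
------------+------------
Engineering | 231867     
HR          | 338081     
Legal       | 371854     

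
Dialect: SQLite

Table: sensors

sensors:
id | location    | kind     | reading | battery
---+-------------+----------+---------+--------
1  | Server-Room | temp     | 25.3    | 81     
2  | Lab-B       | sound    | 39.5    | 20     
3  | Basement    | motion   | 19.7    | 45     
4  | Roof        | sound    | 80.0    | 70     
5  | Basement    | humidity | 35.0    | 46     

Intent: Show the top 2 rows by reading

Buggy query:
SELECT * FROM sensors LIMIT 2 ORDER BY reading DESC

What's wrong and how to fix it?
Bug: ORDER BY cannot follow LIMIT; LIMIT is the final clause

Fix: Sort with ORDER BY, then apply LIMIT

Corrected query:
SELECT * FROM sensors ORDER BY reading DESC LIMIT 2

Result:
id | location | kind  | reading | battery
---+----------+-------+---------+--------
4  | Roof     | sound | 80      | 70     
2  | Lab-B    | sound | 39.5    | 20     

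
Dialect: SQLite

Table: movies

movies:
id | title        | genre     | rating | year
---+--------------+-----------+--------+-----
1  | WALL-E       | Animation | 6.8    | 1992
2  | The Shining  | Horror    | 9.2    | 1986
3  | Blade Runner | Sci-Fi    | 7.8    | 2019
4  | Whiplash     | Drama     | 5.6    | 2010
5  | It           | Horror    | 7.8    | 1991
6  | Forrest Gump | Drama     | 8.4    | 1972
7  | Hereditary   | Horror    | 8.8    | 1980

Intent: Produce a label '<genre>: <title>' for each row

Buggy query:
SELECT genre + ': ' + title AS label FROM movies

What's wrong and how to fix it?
Bug: '+' is numeric addition; on text columns SQLite converts them to 0 instead of concatenating

Fix: Use the || operator for string concatenation

Corrected query:
SELECT genre || ': ' || title AS label FROM movies

Result:
label               
--------------------
Animation: WALL-E   
Horror: The Shining 
Sci-Fi: Blade Runner
Drama: Whiplash     
Horror: It          
Drama: Forrest Gump 
Horror: Hereditary  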